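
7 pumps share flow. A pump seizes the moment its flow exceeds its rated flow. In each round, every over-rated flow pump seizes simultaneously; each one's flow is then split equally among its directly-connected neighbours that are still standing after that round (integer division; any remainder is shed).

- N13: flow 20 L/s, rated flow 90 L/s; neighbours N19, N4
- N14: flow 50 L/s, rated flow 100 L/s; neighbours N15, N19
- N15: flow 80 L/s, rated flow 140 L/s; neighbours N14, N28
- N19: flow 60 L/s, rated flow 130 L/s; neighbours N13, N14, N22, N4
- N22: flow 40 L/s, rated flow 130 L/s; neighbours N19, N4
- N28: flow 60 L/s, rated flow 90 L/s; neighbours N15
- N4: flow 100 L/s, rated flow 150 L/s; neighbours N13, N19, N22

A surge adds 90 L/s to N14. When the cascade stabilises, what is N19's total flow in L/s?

Round 1 — N14 at 140 > 100. N14 seizes.
  N14 sheds 140 L/s to N15, N19: 70 each.
    N15: 80+70 = 150 > 140
    N19: 60+70 = 130 ≤ 130
Round 2 — N15 seizes.
  N15 sheds 150 L/s to N28: 150 each.
    N28: 60+150 = 210 > 90
Round 3 — N28 seizes.
  N28 sheds 210 L/s: no online neighbours, lost.
No further seizures.

130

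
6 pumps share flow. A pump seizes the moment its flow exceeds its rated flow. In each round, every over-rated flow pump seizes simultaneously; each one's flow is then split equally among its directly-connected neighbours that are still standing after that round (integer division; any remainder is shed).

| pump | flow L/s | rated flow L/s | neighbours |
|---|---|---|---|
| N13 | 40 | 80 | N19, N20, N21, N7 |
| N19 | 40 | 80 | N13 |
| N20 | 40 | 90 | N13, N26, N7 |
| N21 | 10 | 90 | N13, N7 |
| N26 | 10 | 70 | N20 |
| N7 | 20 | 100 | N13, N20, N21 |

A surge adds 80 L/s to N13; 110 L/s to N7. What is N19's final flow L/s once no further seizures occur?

80

Round 1 — N13 at 120 > 80; N7 at 130 > 100. N13, N7 seize.
  N13 sheds 120 L/s to N19, N20, N21: 40 each.
    N19: 40+40 = 80 ≤ 80
    N20: 40+40 = 80 ≤ 90
    N21: 10+40 = 50 ≤ 90
  N7 sheds 130 L/s to N20, N21: 65 each.
    N20: 80+65 = 145 > 90
    N21: 50+65 = 115 > 90
Round 2 — N20, N21 seize.
  N20 sheds 145 L/s to N26: 145 each.
    N26: 10+145 = 155 > 70
  N21 sheds 115 L/s: no online neighbours, lost.
Round 3 — N26 seizes.
  N26 sheds 155 L/s: no online neighbours, lost.
No further seizures.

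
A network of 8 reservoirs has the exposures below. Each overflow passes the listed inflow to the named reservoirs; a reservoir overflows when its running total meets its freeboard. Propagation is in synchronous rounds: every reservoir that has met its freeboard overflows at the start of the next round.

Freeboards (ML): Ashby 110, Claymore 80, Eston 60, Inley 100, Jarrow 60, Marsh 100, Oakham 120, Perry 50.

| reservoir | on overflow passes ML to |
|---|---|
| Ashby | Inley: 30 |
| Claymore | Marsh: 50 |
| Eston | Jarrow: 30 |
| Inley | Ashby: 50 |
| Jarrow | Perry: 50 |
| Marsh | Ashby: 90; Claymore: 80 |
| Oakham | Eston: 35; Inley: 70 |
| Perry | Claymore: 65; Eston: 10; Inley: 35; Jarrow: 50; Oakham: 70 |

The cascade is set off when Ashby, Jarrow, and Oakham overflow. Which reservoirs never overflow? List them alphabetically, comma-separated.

Round 1 — Ashby, Jarrow, Oakham overflow (initial).
  Eston: +35 → 35 < 60
  Inley: +30+70 → 100 ≥ 100
  Perry: +50 → 50 ≥ 50
Round 2 — Inley, Perry overflow.
  Claymore: +65 → 65 < 80
  Eston: +10 → 45 < 60
No further overflows.

Claymore, Eston, Marsh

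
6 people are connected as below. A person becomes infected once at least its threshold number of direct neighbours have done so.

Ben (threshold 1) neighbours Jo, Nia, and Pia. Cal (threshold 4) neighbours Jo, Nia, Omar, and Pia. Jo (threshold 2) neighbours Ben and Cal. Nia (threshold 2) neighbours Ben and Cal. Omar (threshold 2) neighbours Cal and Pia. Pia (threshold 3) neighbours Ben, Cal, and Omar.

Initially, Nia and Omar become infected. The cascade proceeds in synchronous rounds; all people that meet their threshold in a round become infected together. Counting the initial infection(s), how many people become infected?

Round 1 — Nia, Omar become infected (initial).
Round 2 — checking thresholds:
  Ben: 1 of 3 neighbours ≥ 1, becomes infected.
  Cal: 2 of 4 neighbours < 4, holds.
  Pia: 1 of 3 neighbours < 3, holds.
Round 3 — no new infections; cascade stops.

3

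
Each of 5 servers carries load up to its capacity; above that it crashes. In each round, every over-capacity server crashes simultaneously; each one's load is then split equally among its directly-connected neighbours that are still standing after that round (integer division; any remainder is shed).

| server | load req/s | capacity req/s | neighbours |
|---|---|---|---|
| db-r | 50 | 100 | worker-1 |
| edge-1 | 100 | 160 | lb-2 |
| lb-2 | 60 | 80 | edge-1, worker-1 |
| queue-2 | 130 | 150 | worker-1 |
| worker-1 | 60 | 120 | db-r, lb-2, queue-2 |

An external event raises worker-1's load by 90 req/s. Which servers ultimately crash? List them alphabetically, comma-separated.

Round 1 — worker-1 at 150 > 120. worker-1 crashes.
  worker-1 sheds 150 req/s to db-r, lb-2, queue-2: 50 each.
    db-r: 50+50 = 100 ≤ 100
    lb-2: 60+50 = 110 > 80
    queue-2: 130+50 = 180 > 150
Round 2 — lb-2, queue-2 crash.
  lb-2 sheds 110 req/s to edge-1: 110 each.
    edge-1: 100+110 = 210 > 160
  queue-2 sheds 180 req/s: no online neighbours, lost.
Round 3 — edge-1 crashes.
  edge-1 sheds 210 req/s: no online neighbours, lost.
No further crashes.

edge-1, lb-2, queue-2, worker-1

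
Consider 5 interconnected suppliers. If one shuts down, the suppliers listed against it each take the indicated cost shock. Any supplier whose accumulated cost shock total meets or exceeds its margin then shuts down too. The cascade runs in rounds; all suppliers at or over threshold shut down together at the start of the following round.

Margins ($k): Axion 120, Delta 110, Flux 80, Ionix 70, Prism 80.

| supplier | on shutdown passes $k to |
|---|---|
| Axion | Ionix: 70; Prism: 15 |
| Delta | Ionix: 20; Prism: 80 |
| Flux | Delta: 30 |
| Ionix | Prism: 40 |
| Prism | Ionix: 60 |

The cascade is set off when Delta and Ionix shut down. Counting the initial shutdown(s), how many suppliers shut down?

Round 1 — Delta, Ionix shut down (initial).
  Prism: +80+40 → 120 ≥ 80
Round 2 — Prism shuts down.
No further shutdowns.

3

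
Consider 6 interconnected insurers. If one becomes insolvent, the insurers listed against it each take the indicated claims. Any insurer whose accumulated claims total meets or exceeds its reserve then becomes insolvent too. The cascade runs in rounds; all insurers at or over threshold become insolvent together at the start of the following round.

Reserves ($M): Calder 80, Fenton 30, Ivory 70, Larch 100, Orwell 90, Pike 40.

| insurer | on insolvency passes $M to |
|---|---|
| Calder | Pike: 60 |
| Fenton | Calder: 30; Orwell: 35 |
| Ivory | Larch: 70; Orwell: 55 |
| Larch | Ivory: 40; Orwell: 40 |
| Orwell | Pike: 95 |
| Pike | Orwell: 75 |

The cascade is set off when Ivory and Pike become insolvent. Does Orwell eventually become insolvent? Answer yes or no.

yes

Round 1 — Ivory, Pike become insolvent (initial).
  Larch: +70 → 70 < 100
  Orwell: +55+75 → 130 ≥ 90
Round 2 — Orwell becomes insolvent.
No further insolvencies.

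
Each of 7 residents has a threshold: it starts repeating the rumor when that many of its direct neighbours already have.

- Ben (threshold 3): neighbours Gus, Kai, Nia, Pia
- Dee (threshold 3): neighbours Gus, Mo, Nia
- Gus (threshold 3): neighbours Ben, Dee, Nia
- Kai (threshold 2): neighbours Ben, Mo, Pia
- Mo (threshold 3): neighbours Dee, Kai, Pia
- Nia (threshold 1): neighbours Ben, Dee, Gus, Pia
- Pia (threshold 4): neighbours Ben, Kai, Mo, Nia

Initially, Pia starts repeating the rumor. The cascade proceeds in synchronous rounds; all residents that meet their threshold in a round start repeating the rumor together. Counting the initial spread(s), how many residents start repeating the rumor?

2

Round 1 — Pia starts repeating the rumor (initial).
Round 2 — checking thresholds:
  Ben: 1 of 4 neighbours < 3, below threshold.
  Kai: 1 of 3 neighbours < 2, below threshold.
  Mo: 1 of 3 neighbours < 3, below threshold.
  Nia: 1 of 4 neighbours ≥ 1, starts repeating the rumor.
Round 3 — no new spreads; cascade stops.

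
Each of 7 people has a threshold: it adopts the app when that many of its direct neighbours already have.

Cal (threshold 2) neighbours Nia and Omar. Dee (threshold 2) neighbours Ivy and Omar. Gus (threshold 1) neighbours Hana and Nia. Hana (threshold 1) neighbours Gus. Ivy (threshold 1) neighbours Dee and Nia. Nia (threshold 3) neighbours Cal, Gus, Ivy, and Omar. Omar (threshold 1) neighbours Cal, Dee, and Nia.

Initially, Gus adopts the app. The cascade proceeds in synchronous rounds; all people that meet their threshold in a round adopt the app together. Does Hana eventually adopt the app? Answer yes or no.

yes

Round 1 — Gus adopts the app (initial).
Round 2 — checking thresholds:
  Hana: 1 of 1 neighbours ≥ 1, adopts the app.
  Nia: 1 of 4 neighbours < 3, below threshold.
Round 3 — no new adoptions; cascade stops.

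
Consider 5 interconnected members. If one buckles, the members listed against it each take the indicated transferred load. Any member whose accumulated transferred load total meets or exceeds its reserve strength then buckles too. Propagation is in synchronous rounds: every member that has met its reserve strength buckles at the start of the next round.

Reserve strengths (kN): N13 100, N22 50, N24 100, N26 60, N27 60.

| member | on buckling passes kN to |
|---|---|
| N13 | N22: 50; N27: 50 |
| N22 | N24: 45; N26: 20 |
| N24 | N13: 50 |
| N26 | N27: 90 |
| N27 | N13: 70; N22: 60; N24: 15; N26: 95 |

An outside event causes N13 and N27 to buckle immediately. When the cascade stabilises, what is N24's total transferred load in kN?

Round 1 — N13, N27 buckle (initial).
  N22: +50+60 → 110 ≥ 50
  N24: +15 → 15 < 100
  N26: +95 → 95 ≥ 60
Round 2 — N22, N26 buckle.
  N24: +45 → 60 < 100
No further bucklings.

60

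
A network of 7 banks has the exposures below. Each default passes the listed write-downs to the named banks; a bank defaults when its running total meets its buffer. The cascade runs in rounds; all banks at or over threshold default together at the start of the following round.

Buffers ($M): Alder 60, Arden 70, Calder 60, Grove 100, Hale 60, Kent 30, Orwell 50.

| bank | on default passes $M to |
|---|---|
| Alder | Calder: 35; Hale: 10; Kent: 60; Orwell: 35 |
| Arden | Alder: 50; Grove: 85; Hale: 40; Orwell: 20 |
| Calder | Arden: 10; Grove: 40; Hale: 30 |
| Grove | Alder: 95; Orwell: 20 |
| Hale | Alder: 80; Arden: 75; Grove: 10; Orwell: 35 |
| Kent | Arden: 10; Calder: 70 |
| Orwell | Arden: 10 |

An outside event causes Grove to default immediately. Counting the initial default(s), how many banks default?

5

Round 1 — Grove defaults (initial).
  Alder: +95 → 95 ≥ 60
  Orwell: +20 → 20 < 50
Round 2 — Alder defaults.
  Calder: +35 → 35 < 60
  Hale: +10 → 10 < 60
  Kent: +60 → 60 ≥ 30
  Orwell: +35 → 55 ≥ 50
Round 3 — Kent, Orwell default.
  Arden: +10+10 → 20 < 70
  Calder: +70 → 105 ≥ 60
Round 4 — Calder defaults.
  Arden: +10 → 30 < 70
  Hale: +30 → 40 < 60
No further defaults.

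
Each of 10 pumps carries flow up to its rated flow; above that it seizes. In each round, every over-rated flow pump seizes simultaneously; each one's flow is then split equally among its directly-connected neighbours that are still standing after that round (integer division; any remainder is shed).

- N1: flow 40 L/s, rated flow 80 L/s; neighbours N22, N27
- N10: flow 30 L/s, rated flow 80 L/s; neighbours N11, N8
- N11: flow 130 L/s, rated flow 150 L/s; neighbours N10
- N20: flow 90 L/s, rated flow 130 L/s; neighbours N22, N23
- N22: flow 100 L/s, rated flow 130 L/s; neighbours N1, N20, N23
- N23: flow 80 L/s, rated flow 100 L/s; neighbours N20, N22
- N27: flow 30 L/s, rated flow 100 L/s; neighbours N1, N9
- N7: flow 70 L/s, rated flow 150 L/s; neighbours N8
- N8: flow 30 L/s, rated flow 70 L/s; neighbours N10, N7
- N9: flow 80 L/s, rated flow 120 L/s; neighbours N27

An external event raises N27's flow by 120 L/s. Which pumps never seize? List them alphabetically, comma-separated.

Round 1 — N27 at 150 > 100. N27 seizes.
  N27 sheds 150 L/s to N1, N9: 75 each.
    N1: 40+75 = 115 > 80
    N9: 80+75 = 155 > 120
Round 2 — N1, N9 seize.
  N1 sheds 115 L/s to N22: 115 each.
    N22: 100+115 = 215 > 130
  N9 sheds 155 L/s: no online neighbours, lost.
Round 3 — N22 seizes.
  N22 sheds 215 L/s to N20, N23: 107 each (1 lost).
    N20: 90+107 = 197 > 130
    N23: 80+107 = 187 > 100
Round 4 — N20, N23 seize.
  N20 sheds 197 L/s: no online neighbours, lost.
  N23 sheds 187 L/s: no online neighbours, lost.
No further seizures.

N10, N11, N7, N8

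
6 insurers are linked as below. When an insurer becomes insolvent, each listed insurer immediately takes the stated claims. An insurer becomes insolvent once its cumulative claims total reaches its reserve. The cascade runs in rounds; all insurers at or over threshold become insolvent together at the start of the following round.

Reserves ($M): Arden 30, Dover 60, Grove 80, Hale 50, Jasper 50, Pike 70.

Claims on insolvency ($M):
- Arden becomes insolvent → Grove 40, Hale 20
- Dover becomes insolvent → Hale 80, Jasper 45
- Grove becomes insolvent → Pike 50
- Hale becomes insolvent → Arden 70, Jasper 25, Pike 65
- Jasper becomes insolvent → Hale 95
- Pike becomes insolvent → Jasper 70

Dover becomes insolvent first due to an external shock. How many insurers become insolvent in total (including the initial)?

Round 1 — Dover becomes insolvent (initial).
  Hale: +80 → 80 ≥ 50
  Jasper: +45 → 45 < 50
Round 2 — Hale becomes insolvent.
  Arden: +70 → 70 ≥ 30
  Jasper: +25 → 70 ≥ 50
  Pike: +65 → 65 < 70
Round 3 — Arden, Jasper become insolvent.
  Grove: +40 → 40 < 80
No further insolvencies.

4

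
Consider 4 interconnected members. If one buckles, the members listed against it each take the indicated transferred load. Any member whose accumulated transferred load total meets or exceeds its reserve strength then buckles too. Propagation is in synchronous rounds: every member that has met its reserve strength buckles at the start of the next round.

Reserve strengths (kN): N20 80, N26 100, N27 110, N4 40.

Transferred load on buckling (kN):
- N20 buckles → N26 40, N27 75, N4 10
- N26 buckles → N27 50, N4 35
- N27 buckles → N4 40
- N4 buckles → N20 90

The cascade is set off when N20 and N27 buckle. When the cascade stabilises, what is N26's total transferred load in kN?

Round 1 — N20, N27 buckle (initial).
  N26: +40 → 40 < 100
  N4: +10+40 → 50 ≥ 40
Round 2 — N4 buckles.
No further bucklings.

40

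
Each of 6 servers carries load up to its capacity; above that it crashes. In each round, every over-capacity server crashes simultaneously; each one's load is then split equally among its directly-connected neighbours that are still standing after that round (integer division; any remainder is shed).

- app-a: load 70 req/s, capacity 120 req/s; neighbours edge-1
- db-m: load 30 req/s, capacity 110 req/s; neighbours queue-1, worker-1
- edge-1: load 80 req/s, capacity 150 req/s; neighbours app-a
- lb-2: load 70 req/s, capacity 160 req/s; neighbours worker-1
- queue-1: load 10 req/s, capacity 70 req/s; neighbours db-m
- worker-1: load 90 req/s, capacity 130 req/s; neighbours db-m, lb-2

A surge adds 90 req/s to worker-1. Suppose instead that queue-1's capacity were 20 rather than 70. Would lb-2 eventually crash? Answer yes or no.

no

With queue-1's capacity at 20:
Round 1 — worker-1 at 180 > 130. worker-1 crashes.
  worker-1 sheds 180 req/s to db-m, lb-2: 90 each.
    db-m: 30+90 = 120 > 110
    lb-2: 70+90 = 160 ≤ 160
Round 2 — db-m crashes.
  db-m sheds 120 req/s to queue-1: 120 each.
    queue-1: 10+120 = 130 > 20
Round 3 — queue-1 crashes.
  queue-1 sheds 130 req/s: no online neighbours, lost.
No further crashes.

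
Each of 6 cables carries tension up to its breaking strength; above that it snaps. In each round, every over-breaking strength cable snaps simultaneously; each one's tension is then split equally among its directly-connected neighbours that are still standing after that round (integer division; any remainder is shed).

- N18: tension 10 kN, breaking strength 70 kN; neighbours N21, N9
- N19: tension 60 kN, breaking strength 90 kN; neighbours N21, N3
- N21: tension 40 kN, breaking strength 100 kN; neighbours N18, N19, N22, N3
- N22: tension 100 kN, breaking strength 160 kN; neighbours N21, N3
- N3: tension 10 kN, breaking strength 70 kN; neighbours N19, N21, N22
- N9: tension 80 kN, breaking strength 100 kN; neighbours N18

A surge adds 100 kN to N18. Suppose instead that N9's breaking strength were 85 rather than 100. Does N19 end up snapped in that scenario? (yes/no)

no

With N9's breaking strength at 85:
Round 1 — N18 at 110 > 70. N18 snaps.
  N18 sheds 110 kN to N21, N9: 55 each.
    N21: 40+55 = 95 ≤ 100
    N9: 80+55 = 135 > 85
Round 2 — N9 snaps.
  N9 sheds 135 kN: no online neighbours, lost.
No further breaks.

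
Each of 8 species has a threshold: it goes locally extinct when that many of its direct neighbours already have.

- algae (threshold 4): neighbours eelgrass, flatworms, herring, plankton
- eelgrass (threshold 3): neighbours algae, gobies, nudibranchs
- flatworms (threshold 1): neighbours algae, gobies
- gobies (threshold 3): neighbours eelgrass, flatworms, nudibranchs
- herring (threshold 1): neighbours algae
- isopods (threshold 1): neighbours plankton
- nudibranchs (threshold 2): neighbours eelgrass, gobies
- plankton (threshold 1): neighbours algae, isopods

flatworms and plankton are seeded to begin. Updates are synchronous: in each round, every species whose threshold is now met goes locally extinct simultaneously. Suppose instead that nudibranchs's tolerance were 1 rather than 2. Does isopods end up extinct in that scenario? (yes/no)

With nudibranchs's tolerance at 1:
Round 1 — flatworms, plankton go locally extinct (initial).
Round 2 — checking thresholds:
  algae: 2 of 4 neighbours < 4, below threshold.
  gobies: 1 of 3 neighbours < 3, below threshold.
  isopods: 1 of 1 neighbours ≥ 1, goes locally extinct.
Round 3 — no new extinctions; cascade stops.

yes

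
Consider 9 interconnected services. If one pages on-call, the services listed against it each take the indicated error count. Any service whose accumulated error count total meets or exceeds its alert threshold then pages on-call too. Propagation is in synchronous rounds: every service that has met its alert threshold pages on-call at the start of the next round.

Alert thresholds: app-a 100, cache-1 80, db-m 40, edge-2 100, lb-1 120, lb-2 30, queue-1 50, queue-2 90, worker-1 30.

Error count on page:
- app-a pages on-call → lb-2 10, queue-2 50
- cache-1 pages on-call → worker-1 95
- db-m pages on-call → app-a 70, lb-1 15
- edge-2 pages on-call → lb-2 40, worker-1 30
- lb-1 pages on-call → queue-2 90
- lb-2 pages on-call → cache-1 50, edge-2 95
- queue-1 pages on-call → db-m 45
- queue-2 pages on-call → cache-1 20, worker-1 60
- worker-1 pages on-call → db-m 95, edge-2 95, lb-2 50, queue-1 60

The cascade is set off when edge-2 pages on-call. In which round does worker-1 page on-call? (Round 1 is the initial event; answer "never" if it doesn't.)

2

Round 1 — edge-2 pages on-call (initial).
  lb-2: +40 → 40 ≥ 30
  worker-1: +30 → 30 ≥ 30
Round 2 — lb-2, worker-1 page on-call.
  cache-1: +50 → 50 < 80
  db-m: +95 → 95 ≥ 40
  queue-1: +60 → 60 ≥ 50
Round 3 — db-m, queue-1 page on-call.
  app-a: +70 → 70 < 100
  lb-1: +15 → 15 < 120
No further pages.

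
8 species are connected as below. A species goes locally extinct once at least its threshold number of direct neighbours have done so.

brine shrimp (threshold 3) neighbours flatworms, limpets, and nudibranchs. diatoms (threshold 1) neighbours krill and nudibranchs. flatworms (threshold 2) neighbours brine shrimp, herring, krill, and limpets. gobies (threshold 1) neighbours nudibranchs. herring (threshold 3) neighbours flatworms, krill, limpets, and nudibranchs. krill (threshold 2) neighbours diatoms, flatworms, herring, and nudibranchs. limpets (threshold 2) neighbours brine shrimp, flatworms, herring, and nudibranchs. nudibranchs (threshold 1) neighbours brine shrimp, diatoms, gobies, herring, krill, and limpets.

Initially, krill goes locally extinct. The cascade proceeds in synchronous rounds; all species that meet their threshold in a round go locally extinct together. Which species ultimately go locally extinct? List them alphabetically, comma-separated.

diatoms, gobies, krill, nudibranchs

Round 1 — krill goes locally extinct (initial).
Round 2 — checking thresholds:
  diatoms: 1 of 2 neighbours ≥ 1, goes locally extinct.
  flatworms: 1 of 4 neighbours < 2, holds.
  herring: 1 of 4 neighbours < 3, holds.
  nudibranchs: 1 of 6 neighbours ≥ 1, goes locally extinct.
Round 3 — checking thresholds:
  brine shrimp: 1 of 3 neighbours < 3, holds.
  flatworms: 1 of 4 neighbours < 2, holds.
  gobies: 1 of 1 neighbours ≥ 1, goes locally extinct.
  herring: 2 of 4 neighbours < 3, holds.
  limpets: 1 of 4 neighbours < 2, holds.
Round 4 — no new extinctions; cascade stops.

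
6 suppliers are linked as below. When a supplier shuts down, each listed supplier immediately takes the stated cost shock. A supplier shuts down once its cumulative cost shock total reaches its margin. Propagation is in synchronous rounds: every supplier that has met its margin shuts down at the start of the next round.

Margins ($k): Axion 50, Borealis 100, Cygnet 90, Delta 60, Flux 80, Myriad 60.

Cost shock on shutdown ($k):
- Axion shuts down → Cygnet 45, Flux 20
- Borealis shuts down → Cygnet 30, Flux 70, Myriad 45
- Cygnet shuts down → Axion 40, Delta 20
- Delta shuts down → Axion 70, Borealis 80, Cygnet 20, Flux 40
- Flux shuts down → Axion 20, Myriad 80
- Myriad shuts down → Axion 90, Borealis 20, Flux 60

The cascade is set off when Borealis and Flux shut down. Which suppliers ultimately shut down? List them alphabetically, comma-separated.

Axion, Borealis, Flux, Myriad

Round 1 — Borealis, Flux shut down (initial).
  Axion: +20 → 20 < 50
  Cygnet: +30 → 30 < 90
  Myriad: +45+80 → 125 ≥ 60
Round 2 — Myriad shuts down.
  Axion: +90 → 110 ≥ 50
Round 3 — Axion shuts down.
  Cygnet: +45 → 75 < 90
No further shutdowns.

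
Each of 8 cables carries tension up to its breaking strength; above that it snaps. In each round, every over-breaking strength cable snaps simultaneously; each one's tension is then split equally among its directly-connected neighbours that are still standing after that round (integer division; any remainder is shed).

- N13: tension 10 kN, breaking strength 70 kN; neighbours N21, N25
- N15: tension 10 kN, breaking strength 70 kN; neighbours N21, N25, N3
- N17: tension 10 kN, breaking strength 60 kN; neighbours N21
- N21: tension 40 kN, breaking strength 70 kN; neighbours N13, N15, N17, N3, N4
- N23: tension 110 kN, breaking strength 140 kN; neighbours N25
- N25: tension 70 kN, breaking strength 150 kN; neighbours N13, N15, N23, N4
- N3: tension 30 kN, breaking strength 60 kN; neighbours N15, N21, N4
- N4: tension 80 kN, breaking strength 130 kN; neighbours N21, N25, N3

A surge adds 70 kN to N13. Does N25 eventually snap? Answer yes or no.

Round 1 — N13 at 80 > 70. N13 snaps.
  N13 sheds 80 kN to N21, N25: 40 each.
    N21: 40+40 = 80 > 70
    N25: 70+40 = 110 ≤ 150
Round 2 — N21 snaps.
  N21 sheds 80 kN to N15, N17, N3, N4: 20 each.
    N15: 10+20 = 30 ≤ 70
    N17: 10+20 = 30 ≤ 60
    N3: 30+20 = 50 ≤ 60
    N4: 80+20 = 100 ≤ 130
No further breaks.

no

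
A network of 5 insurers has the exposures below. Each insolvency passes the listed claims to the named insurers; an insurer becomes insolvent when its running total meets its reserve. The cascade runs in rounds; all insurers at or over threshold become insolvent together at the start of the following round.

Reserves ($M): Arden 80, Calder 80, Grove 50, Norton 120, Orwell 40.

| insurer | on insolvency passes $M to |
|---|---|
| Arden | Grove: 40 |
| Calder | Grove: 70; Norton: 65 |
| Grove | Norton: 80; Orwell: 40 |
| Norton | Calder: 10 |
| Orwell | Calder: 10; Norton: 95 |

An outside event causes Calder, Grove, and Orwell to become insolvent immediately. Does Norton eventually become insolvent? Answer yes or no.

Round 1 — Calder, Grove, Orwell become insolvent (initial).
  Norton: +65+80+95 → 240 ≥ 120
Round 2 — Norton becomes insolvent.
No further insolvencies.

yes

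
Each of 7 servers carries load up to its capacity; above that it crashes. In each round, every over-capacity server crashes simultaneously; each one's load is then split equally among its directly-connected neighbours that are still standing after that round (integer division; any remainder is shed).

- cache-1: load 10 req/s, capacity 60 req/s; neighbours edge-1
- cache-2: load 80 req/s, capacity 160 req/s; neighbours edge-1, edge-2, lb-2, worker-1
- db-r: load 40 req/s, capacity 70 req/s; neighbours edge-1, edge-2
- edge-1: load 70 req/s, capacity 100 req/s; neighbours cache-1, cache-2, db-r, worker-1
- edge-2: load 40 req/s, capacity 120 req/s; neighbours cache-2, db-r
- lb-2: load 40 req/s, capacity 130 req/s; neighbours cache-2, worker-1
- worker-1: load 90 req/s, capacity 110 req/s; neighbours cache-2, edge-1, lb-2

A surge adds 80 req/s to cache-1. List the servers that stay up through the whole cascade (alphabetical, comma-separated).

Round 1 — cache-1 at 90 > 60. cache-1 crashes.
  cache-1 sheds 90 req/s to edge-1: 90 each.
    edge-1: 70+90 = 160 > 100
Round 2 — edge-1 crashes.
  edge-1 sheds 160 req/s to cache-2, db-r, worker-1: 53 each (1 lost).
    cache-2: 80+53 = 133 ≤ 160
    db-r: 40+53 = 93 > 70
    worker-1: 90+53 = 143 > 110
Round 3 — db-r, worker-1 crash.
  db-r sheds 93 req/s to edge-2: 93 each.
    edge-2: 40+93 = 133 > 120
  worker-1 sheds 143 req/s to cache-2, lb-2: 71 each (1 lost).
    cache-2: 133+71 = 204 > 160
    lb-2: 40+71 = 111 ≤ 130
Round 4 — cache-2, edge-2 crash.
  cache-2 sheds 204 req/s to lb-2: 204 each.
    lb-2: 111+204 = 315 > 130
  edge-2 sheds 133 req/s: no online neighbours, lost.
Round 5 — lb-2 crashes.
  lb-2 sheds 315 req/s: no online neighbours, lost.
No further crashes.

none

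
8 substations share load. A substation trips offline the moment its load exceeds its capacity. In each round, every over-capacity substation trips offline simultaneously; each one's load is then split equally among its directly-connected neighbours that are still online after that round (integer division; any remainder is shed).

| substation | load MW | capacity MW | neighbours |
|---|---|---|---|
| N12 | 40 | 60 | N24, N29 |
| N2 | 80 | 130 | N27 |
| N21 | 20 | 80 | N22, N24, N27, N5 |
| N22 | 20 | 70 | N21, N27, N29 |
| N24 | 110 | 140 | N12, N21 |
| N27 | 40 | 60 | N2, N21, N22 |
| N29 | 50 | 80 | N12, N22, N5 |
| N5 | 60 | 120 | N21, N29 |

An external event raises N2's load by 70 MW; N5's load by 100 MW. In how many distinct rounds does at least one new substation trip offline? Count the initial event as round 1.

3

Round 1 — N2 at 150 > 130; N5 at 160 > 120. N2, N5 trip offline.
  N2 sheds 150 MW to N27: 150 each.
    N27: 40+150 = 190 > 60
  N5 sheds 160 MW to N21, N29: 80 each.
    N21: 20+80 = 100 > 80
    N29: 50+80 = 130 > 80
Round 2 — N21, N27, N29 trip offline.
  N21 sheds 100 MW to N22, N24: 50 each.
    N22: 20+50 = 70 ≤ 70
    N24: 110+50 = 160 > 140
  N27 sheds 190 MW to N22: 190 each.
    N22: 70+190 = 260 > 70
  N29 sheds 130 MW to N12, N22: 65 each.
    N12: 40+65 = 105 > 60
    N22: 260+65 = 325 > 70
Round 3 — N12, N22, N24 trip offline.
  N12 sheds 105 MW: no online neighbours, lost.
  N22 sheds 325 MW: no online neighbours, lost.
  N24 sheds 160 MW: no online neighbours, lost.
No further trips.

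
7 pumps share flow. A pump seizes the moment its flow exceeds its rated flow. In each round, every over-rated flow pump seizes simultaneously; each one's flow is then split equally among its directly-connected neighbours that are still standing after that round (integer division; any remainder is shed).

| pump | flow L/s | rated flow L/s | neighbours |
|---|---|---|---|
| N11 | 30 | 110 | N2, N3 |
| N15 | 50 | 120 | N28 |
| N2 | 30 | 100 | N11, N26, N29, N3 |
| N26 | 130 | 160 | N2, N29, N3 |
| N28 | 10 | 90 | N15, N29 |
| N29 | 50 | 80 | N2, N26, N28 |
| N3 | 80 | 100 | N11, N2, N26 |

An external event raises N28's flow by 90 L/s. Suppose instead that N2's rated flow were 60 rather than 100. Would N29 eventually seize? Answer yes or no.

With N2's rated flow at 60:
Round 1 — N28 at 100 > 90. N28 seizes.
  N28 sheds 100 L/s to N15, N29: 50 each.
    N15: 50+50 = 100 ≤ 120
    N29: 50+50 = 100 > 80
Round 2 — N29 seizes.
  N29 sheds 100 L/s to N2, N26: 50 each.
    N2: 30+50 = 80 > 60
    N26: 130+50 = 180 > 160
Round 3 — N2, N26 seize.
  N2 sheds 80 L/s to N11, N3: 40 each.
    N11: 30+40 = 70 ≤ 110
    N3: 80+40 = 120 > 100
  N26 sheds 180 L/s to N3: 180 each.
    N3: 120+180 = 300 > 100
Round 4 — N3 seizes.
  N3 sheds 300 L/s to N11: 300 each.
    N11: 70+300 = 370 > 110
Round 5 — N11 seizes.
  N11 sheds 370 L/s: no online neighbours, lost.
No further seizures.

yes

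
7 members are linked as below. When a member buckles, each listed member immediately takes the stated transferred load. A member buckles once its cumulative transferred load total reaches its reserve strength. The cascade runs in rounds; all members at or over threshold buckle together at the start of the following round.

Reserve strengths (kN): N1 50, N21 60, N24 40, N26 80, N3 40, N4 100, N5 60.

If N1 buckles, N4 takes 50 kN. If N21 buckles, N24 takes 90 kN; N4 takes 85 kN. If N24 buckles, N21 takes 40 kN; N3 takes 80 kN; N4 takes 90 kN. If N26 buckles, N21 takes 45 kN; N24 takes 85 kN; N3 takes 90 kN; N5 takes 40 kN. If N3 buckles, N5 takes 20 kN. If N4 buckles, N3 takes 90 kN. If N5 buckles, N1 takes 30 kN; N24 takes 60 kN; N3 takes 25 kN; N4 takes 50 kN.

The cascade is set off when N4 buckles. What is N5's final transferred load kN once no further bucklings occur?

20

Round 1 — N4 buckles (initial).
  N3: +90 → 90 ≥ 40
Round 2 — N3 buckles.
  N5: +20 → 20 < 60
No further bucklings.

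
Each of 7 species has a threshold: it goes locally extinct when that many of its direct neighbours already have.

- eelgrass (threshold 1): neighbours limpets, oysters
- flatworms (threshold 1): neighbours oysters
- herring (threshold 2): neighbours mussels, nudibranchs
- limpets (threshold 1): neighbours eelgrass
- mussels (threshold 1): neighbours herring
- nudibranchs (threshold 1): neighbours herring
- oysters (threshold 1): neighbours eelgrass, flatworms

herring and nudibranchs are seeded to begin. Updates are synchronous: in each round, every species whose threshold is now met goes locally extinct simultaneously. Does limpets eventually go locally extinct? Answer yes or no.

no

Round 1 — herring, nudibranchs go locally extinct (initial).
Round 2 — checking thresholds:
  mussels: 1 of 1 neighbours ≥ 1, goes locally extinct.
Round 3 — no new extinctions; cascade stops.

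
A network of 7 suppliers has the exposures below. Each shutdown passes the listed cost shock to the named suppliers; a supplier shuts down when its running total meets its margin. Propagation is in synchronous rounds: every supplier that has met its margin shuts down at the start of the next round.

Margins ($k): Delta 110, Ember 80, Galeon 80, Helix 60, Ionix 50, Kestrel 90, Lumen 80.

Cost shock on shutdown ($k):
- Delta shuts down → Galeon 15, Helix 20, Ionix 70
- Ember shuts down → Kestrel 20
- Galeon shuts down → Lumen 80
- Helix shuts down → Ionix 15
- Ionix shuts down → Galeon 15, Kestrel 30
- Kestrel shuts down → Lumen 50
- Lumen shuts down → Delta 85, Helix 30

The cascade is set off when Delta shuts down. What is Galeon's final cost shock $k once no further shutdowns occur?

Round 1 — Delta shuts down (initial).
  Galeon: +15 → 15 < 80
  Helix: +20 → 20 < 60
  Ionix: +70 → 70 ≥ 50
Round 2 — Ionix shuts down.
  Galeon: +15 → 30 < 80
  Kestrel: +30 → 30 < 90
No further shutdowns.

30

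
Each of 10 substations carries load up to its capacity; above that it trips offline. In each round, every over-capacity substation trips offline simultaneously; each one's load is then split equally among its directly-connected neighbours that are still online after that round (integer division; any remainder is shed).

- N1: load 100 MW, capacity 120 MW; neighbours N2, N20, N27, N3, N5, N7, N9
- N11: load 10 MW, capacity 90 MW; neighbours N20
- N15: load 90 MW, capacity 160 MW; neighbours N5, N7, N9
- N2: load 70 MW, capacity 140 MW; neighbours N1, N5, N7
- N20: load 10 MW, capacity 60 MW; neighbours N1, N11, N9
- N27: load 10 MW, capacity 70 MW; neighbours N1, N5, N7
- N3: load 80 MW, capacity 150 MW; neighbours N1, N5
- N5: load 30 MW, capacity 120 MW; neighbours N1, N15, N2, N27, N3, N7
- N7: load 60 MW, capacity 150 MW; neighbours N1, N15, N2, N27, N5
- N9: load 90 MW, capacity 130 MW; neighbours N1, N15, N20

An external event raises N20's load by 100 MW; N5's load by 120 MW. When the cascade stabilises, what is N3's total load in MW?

137

Round 1 — N20 at 110 > 60; N5 at 150 > 120. N20, N5 trip offline.
  N20 sheds 110 MW to N1, N11, N9: 36 each (2 lost).
    N1: 100+36 = 136 > 120
    N11: 10+36 = 46 ≤ 90
    N9: 90+36 = 126 ≤ 130
  N5 sheds 150 MW to N1, N15, N2, N27, N3, N7: 25 each.
    N1: 136+25 = 161 > 120
    N15: 90+25 = 115 ≤ 160
    N2: 70+25 = 95 ≤ 140
    N27: 10+25 = 35 ≤ 70
    N3: 80+25 = 105 ≤ 150
    N7: 60+25 = 85 ≤ 150
Round 2 — N1 trips offline.
  N1 sheds 161 MW to N2, N27, N3, N7, N9: 32 each (1 lost).
    N2: 95+32 = 127 ≤ 140
    N27: 35+32 = 67 ≤ 70
    N3: 105+32 = 137 ≤ 150
    N7: 85+32 = 117 ≤ 150
    N9: 126+32 = 158 > 130
Round 3 — N9 trips offline.
  N9 sheds 158 MW to N15: 158 each.
    N15: 115+158 = 273 > 160
Round 4 — N15 trips offline.
  N15 sheds 273 MW to N7: 273 each.
    N7: 117+273 = 390 > 150
Round 5 — N7 trips offline.
  N7 sheds 390 MW to N2, N27: 195 each.
    N2: 127+195 = 322 > 140
    N27: 67+195 = 262 > 70
Round 6 — N2, N27 trip offline.
  N2 sheds 322 MW: no online neighbours, lost.
  N27 sheds 262 MW: no online neighbours, lost.
No further trips.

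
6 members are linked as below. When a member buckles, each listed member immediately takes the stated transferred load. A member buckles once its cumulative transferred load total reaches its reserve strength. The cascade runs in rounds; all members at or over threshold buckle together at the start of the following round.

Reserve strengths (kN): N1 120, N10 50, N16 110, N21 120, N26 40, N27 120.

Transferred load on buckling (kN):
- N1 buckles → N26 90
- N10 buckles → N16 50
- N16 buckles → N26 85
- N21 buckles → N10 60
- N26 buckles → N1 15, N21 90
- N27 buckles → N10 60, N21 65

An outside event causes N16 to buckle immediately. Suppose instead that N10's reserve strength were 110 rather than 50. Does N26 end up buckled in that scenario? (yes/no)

yes

With N10's reserve strength at 110:
Round 1 — N16 buckles (initial).
  N26: +85 → 85 ≥ 40
Round 2 — N26 buckles.
  N1: +15 → 15 < 120
  N21: +90 → 90 < 120
No further bucklings.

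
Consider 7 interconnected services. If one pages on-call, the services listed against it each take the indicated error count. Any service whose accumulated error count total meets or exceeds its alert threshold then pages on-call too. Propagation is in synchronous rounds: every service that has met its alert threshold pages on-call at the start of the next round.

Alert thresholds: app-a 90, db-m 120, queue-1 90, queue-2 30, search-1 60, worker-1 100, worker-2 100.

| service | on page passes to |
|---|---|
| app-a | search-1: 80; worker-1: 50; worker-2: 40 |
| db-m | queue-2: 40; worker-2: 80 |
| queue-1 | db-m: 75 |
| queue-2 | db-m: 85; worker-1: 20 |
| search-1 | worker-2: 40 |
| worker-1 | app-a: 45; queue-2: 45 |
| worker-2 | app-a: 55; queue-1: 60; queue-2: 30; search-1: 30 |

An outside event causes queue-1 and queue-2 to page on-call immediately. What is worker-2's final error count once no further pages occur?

Round 1 — queue-1, queue-2 page on-call (initial).
  db-m: +75+85 → 160 ≥ 120
  worker-1: +20 → 20 < 100
Round 2 — db-m pages on-call.
  worker-2: +80 → 80 < 100
No further pages.

80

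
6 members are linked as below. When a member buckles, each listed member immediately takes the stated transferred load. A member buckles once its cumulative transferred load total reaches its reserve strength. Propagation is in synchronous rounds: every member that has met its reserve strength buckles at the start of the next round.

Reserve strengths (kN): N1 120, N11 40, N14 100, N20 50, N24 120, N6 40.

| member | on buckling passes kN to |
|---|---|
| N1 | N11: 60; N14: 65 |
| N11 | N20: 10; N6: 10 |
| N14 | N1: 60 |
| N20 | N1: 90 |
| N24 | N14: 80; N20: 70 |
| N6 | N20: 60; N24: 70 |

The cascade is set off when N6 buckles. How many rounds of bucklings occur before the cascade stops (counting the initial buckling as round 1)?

Round 1 — N6 buckles (initial).
  N20: +60 → 60 ≥ 50
  N24: +70 → 70 < 120
Round 2 — N20 buckles.
  N1: +90 → 90 < 120
No further bucklings.

2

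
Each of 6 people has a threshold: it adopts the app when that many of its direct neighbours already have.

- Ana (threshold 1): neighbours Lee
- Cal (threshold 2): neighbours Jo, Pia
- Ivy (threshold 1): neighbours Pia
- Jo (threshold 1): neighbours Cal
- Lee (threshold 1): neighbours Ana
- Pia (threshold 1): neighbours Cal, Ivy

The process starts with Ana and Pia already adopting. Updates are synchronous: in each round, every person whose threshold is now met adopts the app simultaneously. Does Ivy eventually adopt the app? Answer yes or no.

Round 1 — Ana, Pia adopt the app (initial).
Round 2 — checking thresholds:
  Cal: 1 of 2 neighbours < 2, below threshold.
  Ivy: 1 of 1 neighbours ≥ 1, adopts the app.
  Lee: 1 of 1 neighbours ≥ 1, adopts the app.
Round 3 — no new adoptions; cascade stops.

yes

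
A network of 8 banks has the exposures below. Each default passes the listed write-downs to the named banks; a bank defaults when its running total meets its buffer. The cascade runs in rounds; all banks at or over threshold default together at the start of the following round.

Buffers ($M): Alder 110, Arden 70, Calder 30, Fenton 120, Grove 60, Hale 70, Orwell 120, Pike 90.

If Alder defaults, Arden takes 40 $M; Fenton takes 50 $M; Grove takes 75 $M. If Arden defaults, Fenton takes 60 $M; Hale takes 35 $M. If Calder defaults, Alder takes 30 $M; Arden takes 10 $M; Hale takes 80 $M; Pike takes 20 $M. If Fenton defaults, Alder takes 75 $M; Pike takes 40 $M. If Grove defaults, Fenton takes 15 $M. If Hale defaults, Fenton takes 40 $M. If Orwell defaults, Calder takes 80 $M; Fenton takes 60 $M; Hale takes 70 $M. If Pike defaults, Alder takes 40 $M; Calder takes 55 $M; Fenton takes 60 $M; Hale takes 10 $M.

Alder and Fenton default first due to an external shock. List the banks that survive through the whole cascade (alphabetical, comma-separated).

Round 1 — Alder, Fenton default (initial).
  Arden: +40 → 40 < 70
  Grove: +75 → 75 ≥ 60
  Pike: +40 → 40 < 90
Round 2 — Grove defaults.
No further defaults.

Arden, Calder, Hale, Orwell, Pike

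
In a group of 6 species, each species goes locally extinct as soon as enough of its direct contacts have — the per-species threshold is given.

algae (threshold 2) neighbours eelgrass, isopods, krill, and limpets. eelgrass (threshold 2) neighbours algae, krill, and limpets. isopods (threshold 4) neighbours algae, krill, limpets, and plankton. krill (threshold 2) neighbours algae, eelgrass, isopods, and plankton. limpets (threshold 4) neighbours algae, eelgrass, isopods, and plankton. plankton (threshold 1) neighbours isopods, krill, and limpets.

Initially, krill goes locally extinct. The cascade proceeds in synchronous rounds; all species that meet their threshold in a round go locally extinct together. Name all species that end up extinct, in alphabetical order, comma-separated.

krill, plankton

Round 1 — krill goes locally extinct (initial).
Round 2 — checking thresholds:
  algae: 1 of 4 neighbours < 2, not yet.
  eelgrass: 1 of 3 neighbours < 2, not yet.
  isopods: 1 of 4 neighbours < 4, not yet.
  plankton: 1 of 3 neighbours ≥ 1, goes locally extinct.
Round 3 — no new extinctions; cascade stops.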